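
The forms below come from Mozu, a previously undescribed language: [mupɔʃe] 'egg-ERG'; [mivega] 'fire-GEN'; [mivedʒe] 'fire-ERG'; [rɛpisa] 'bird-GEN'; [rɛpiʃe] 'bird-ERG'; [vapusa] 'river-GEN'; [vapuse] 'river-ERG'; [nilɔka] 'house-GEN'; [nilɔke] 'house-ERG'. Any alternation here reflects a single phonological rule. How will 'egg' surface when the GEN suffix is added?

In [rɛpisa] and [rɛpiʃe] the final segment of 'bird' alternates: [s] ~ [ʃ].
If /s/ were underlying and a rule turned it into [ʃ] before the ERG suffix, 'river' would also alternate; but it has [s] in both [vapusa] and [vapuse].
The underlying segment must be /ʃ/; palato-alveolar /dʒ/ and /ʃ/ become [g] and [s] when no front vowel follows, yielding [s] there.
From [mupɔʃe] the stem 'egg' is /mupɔʃ/; when no front vowel follows this yields [mupɔsa].

[mupɔsa]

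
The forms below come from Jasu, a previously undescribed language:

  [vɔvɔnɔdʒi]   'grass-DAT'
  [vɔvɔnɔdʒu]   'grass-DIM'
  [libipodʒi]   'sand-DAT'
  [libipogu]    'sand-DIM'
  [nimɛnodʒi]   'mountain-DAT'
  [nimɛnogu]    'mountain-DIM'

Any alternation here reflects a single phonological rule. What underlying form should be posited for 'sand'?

/libipog/

'sand' shows [dʒ] ~ [g] at the end of the stem ([libipodʒi] vs [libipogu]).
But 'grass' keeps [dʒ] in both environments ([vɔvɔnɔdʒi], [vɔvɔnɔdʒu]), so there is no rule changing /dʒ/ to [g] before the DIM suffix.
The alternation reflects palatalization before a front vowel: /g/ becomes palato-alveolar [dʒ] before a front vowel. /g/ is underlying.
So 'sand' = /libipog/.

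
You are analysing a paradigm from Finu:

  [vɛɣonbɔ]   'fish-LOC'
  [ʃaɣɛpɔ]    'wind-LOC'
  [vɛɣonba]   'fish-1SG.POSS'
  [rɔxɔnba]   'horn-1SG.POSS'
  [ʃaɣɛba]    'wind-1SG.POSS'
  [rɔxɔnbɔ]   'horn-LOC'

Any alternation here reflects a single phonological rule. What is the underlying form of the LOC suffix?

The LOC morpheme has two allomorphs, [-bɔ] and [-pɔ].
The 1SG.POSS suffix, which begins with [b], is invariant after every stem; so [b] is not altered by any rule here.
The LOC suffix is therefore /-pɔ/ underlyingly, with post-nasal voicing: voiceless stops become voiced after a nasal.

/-pɔ/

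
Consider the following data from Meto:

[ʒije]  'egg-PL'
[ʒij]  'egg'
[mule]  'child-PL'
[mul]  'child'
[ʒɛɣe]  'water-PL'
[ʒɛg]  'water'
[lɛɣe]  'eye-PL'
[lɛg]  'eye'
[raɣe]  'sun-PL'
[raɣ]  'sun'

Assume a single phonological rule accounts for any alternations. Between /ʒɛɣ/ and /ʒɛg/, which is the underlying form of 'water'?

/ʒɛg/

In [ʒɛɣe] and [ʒɛg] the final segment of 'water' alternates: [ɣ] ~ [g].
If /ɣ/ were underlying and a rule turned it into [g] in isolation, 'sun' would also alternate; but it has [ɣ] in both [raɣe] and [raɣ].
So /g/ is underlying, and a rule of intervocalic spirantization — voiced stops become fricatives between vowels — gives [ɣ].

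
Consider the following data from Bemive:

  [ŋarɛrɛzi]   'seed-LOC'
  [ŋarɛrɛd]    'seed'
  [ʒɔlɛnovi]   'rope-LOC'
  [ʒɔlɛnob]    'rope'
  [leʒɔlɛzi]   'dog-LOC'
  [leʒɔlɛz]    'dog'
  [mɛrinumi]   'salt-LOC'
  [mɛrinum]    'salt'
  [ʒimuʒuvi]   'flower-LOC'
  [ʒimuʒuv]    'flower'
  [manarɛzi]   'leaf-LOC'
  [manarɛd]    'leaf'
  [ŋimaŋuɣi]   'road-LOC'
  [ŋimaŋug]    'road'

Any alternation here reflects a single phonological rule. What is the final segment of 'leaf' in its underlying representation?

In [manarɛzi] and [manarɛd] the final segment of 'leaf' alternates: [z] ~ [d].
If /z/ were underlying and a rule turned it into [d] in isolation, 'dog' would also alternate; but it has [z] in both [leʒɔlɛzi] and [leʒɔlɛz].
So /d/ is underlying, and a rule of intervocalic spirantization — voiced stops become fricatives between vowels — gives [z].

/d/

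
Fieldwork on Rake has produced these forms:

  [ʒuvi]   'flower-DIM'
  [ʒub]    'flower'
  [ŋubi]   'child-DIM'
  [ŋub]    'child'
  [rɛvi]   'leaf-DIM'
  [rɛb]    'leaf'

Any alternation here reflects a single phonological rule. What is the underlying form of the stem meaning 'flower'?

/ʒuv/

The root 'flower' surfaces as [ʒuvi] and [ʒub], with a stem-final [v] ~ [b] alternation.
If /b/ were underlying and a rule turned it into [v] before the DIM suffix, 'child' would also alternate; but it has [b] in both [ŋubi] and [ŋub].
So /v/ is underlying, and a rule of word-final hardening — voiced fricatives become stops word-finally — gives [b].
So 'flower' = /ʒuv/.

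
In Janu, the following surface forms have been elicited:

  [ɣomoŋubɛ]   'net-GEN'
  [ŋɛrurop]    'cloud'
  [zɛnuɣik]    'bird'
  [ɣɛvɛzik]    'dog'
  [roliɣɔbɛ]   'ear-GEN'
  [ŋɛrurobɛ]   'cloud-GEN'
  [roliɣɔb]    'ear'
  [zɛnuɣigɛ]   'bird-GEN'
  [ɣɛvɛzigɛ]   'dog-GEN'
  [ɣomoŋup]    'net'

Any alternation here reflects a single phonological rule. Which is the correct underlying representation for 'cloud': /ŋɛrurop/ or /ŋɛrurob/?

In [ŋɛrurobɛ] and [ŋɛrurop] the final segment of 'cloud' alternates: [b] ~ [p].
The stem 'ear' ([roliɣɔbɛ], [roliɣɔb]) shows [b] unchanged in both environments, so [b] cannot be basic with [p] derived in isolation.
Therefore /p/ is basic and [b] is derived by intervocalic voicing (voiceless stops become voiced between vowels).

/ŋɛrurop/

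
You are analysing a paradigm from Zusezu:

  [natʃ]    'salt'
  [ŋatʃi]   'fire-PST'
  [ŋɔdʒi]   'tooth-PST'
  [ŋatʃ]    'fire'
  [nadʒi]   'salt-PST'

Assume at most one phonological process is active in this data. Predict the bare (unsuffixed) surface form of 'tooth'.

The root 'salt' surfaces as [nadʒi] and [natʃ], with a stem-final [dʒ] ~ [tʃ] alternation.
But 'fire' keeps [tʃ] in both environments ([ŋatʃi], [ŋatʃ]), so there is no rule changing /tʃ/ to [dʒ] before the PST suffix.
The alternation reflects word-final obstruent devoicing: voiced obstruents become voiceless word-finally. /dʒ/ is underlying.
The one attested form of 'tooth', [ŋɔdʒi], shows underlying /ŋɔdʒ/. Applying the same rule word-finally gives [ŋɔtʃ].

[ŋɔtʃ]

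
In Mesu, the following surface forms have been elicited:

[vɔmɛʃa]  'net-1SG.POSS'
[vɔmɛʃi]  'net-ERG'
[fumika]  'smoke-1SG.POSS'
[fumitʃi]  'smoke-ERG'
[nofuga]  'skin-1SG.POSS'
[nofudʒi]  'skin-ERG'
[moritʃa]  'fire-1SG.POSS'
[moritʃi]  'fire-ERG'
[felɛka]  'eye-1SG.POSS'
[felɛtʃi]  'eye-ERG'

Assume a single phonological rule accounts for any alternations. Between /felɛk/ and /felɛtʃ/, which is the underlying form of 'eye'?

The root 'eye' surfaces as [felɛka] and [felɛtʃi], with a stem-final [k] ~ [tʃ] alternation.
But 'fire' keeps [tʃ] in both environments ([moritʃa], [moritʃi]), so there is no rule changing /tʃ/ to [k] before the 1SG.POSS suffix.
Therefore /k/ is basic and [tʃ] is derived by palatalization before a front vowel (/k/ and /g/ become palato-alveolar [tʃ] and [dʒ] before a front vowel).

/felɛk/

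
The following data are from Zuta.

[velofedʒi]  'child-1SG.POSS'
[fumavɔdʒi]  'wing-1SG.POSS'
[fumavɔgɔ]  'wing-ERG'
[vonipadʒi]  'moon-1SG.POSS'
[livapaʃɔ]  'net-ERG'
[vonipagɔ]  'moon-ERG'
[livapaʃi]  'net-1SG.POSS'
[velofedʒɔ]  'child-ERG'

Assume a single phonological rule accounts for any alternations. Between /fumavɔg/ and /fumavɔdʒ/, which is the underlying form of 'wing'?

The stem for 'wing' ends in [dʒ] in [fumavɔdʒi] but [g] in [fumavɔgɔ].
The stem 'child' ([velofedʒi], [velofedʒɔ]) shows [dʒ] unchanged in both environments, so [dʒ] cannot be basic with [g] derived before the ERG suffix.
The underlying segment must be /g/; /g/ becomes palato-alveolar [dʒ] before a front vowel, yielding [dʒ] there.

/fumavɔg/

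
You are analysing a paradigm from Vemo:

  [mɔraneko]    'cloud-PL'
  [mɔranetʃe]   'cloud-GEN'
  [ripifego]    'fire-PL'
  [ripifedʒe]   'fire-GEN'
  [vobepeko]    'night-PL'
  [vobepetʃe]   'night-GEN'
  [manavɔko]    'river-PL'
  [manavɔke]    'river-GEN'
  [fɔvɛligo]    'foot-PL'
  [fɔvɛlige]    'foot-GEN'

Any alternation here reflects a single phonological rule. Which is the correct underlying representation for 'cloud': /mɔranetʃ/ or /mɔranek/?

In [mɔraneko] and [mɔranetʃe] the final segment of 'cloud' alternates: [k] ~ [tʃ].
The stem 'river' ([manavɔko], [manavɔke]) shows [k] unchanged in both environments, so [k] cannot be basic with [tʃ] derived before the GEN suffix.
Therefore /tʃ/ is basic and [k] is derived by depalatalization (palato-alveolar /tʃ/ and /dʒ/ become [k] and [g] when no front vowel follows).

/mɔranetʃ/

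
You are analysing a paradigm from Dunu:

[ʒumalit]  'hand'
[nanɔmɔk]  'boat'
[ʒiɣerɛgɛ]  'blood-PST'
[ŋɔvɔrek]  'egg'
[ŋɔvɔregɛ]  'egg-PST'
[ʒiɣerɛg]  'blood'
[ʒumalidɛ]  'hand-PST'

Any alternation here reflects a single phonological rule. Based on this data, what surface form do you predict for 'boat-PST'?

[nanɔmɔgɛ]

'egg' shows [k] ~ [g] at the end of the stem ([ŋɔvɔrek] vs [ŋɔvɔregɛ]).
Compare 'blood', with invariant [g] in [ʒiɣerɛg] and [ʒiɣerɛgɛ]: an analysis with underlying /g/ and a rule producing [k] in isolation would wrongly predict alternation here too.
The underlying segment must be /k/; voiceless stops become voiced between vowels, yielding [g] there.
The one attested form of 'boat', [nanɔmɔk], shows underlying /nanɔmɔk/. Applying the same rule between vowels gives [nanɔmɔgɛ].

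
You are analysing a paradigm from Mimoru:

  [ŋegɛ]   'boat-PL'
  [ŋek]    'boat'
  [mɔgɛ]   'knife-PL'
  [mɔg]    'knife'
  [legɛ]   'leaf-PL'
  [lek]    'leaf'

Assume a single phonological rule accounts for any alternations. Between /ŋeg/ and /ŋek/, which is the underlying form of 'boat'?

In [ŋegɛ] and [ŋek] the final segment of 'boat' alternates: [g] ~ [k].
If /g/ were underlying and a rule turned it into [k] in isolation, 'knife' would also alternate; but it has [g] in both [mɔgɛ] and [mɔg].
Therefore /k/ is basic and [g] is derived by intervocalic voicing (voiceless stops become voiced between vowels).

/ŋek/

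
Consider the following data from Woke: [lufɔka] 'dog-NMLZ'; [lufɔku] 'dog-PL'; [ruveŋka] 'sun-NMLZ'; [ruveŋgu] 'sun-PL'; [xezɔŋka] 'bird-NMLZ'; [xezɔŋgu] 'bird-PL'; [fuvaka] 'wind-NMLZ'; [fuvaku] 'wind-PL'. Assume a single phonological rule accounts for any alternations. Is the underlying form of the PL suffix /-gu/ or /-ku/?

/-gu/

The PL suffix surfaces as [-gu] and [-ku], depending on the final segment of the stem.
By contrast the NMLZ suffix keeps its initial [k] throughout — that segment must be underlying.
The PL suffix is therefore /-gu/ underlyingly, with post-vocalic devoicing: voiced stops become voiceless after a vowel.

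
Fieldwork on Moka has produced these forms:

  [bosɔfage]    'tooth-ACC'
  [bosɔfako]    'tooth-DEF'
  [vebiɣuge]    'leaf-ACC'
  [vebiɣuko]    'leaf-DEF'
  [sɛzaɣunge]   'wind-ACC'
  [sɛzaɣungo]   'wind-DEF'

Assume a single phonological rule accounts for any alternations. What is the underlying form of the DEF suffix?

The DEF morpheme has two allomorphs, [-go] and [-ko].
By contrast the ACC suffix keeps its initial [g] throughout — that segment must be underlying.
So the underlying form is /-ko/, and voiceless stops become voiced after a nasal.

/-ko/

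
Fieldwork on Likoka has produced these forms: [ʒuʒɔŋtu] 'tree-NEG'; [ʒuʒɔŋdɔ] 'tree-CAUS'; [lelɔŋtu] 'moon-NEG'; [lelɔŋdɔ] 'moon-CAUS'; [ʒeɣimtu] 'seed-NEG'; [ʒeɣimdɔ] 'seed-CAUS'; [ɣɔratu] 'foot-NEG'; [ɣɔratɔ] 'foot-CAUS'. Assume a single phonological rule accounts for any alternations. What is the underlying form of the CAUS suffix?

The CAUS morpheme has two allomorphs, [-dɔ] and [-tɔ].
The NEG suffix, which begins with [t], is invariant after every stem; so [t] is not altered by any rule here.
The CAUS suffix is therefore /-dɔ/ underlyingly, with post-vocalic devoicing: voiced stops become voiceless after a vowel.

/-dɔ/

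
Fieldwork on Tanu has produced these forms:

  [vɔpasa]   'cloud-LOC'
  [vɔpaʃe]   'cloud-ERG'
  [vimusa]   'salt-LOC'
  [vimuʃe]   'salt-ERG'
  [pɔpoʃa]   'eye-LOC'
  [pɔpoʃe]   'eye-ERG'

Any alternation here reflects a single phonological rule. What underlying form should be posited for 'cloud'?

/vɔpas/

'cloud' shows [s] ~ [ʃ] at the end of the stem ([vɔpasa] vs [vɔpaʃe]).
Compare 'eye', with invariant [ʃ] in [pɔpoʃa] and [pɔpoʃe]: an analysis with underlying /ʃ/ and a rule producing [s] before the LOC suffix would wrongly predict alternation here too.
Therefore /s/ is basic and [ʃ] is derived by palatalization before a front vowel (/s/ becomes palato-alveolar [ʃ] before a front vowel).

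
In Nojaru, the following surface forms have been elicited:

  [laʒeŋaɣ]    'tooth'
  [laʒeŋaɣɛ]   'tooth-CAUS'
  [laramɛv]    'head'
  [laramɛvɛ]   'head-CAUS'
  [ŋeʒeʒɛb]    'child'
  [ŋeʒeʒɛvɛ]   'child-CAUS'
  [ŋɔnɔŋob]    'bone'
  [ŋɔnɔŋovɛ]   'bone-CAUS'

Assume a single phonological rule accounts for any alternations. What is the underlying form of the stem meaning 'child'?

The root 'child' surfaces as [ŋeʒeʒɛb] and [ŋeʒeʒɛvɛ], with a stem-final [b] ~ [v] alternation.
But 'head' keeps [v] in both environments ([laramɛv], [laramɛvɛ]), so there is no rule changing /v/ to [b] in isolation.
The alternation reflects intervocalic spirantization: voiced stops become fricatives between vowels. /b/ is underlying.

/ŋeʒeʒɛb/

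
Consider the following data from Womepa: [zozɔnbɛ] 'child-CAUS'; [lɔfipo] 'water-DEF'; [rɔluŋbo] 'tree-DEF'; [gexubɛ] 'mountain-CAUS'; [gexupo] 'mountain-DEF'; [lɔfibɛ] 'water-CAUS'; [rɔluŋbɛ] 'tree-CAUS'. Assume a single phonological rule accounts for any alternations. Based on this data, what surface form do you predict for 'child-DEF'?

[zozɔnbo]

The DEF suffix surfaces as [-bo] and [-po], depending on the final segment of the stem.
The CAUS suffix, which begins with [b], is invariant after every stem; so [b] is not altered by any rule here.
So the underlying form is /-po/, and voiceless stops become voiced after a nasal.
After 'child', which ends in a nasal, the suffix surfaces as [-bo], giving [zozɔnbo].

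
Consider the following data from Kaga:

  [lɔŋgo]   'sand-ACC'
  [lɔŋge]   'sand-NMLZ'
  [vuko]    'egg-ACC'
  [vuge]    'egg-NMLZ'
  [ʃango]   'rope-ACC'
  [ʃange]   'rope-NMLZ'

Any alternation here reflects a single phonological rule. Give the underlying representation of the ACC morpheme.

/-ko/

The ACC suffix surfaces as [-go] and [-ko], depending on the final segment of the stem.
By contrast the NMLZ suffix keeps its initial [g] throughout — that segment must be underlying.
So the underlying form is /-ko/, and voiceless stops become voiced after a nasal.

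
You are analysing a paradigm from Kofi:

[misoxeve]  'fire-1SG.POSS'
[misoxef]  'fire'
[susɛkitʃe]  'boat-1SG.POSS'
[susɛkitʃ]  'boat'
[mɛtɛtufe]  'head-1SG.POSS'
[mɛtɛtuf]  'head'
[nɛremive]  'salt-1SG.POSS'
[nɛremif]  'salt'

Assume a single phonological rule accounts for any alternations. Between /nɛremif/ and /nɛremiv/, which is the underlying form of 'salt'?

/nɛremiv/

In [nɛremive] and [nɛremif] the final segment of 'salt' alternates: [v] ~ [f].
Compare 'head', with invariant [f] in [mɛtɛtufe] and [mɛtɛtuf]: an analysis with underlying /f/ and a rule producing [v] before the 1SG.POSS suffix would wrongly predict alternation here too.
Therefore /v/ is basic and [f] is derived by word-final obstruent devoicing (voiced obstruents become voiceless word-finally).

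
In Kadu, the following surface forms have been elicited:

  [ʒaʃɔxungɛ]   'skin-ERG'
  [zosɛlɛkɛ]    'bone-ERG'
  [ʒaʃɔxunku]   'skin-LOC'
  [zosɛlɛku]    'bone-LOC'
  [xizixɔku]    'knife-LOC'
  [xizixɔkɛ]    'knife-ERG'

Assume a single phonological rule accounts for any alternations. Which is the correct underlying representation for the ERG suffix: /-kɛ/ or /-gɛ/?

/-gɛ/

The ERG suffix surfaces as [-gɛ] and [-kɛ], depending on the final segment of the stem.
The LOC suffix, which begins with [k], is invariant after every stem; so [k] is not altered by any rule here.
The ERG suffix is therefore /-gɛ/ underlyingly, with post-vocalic devoicing: voiced stops become voiceless after a vowel.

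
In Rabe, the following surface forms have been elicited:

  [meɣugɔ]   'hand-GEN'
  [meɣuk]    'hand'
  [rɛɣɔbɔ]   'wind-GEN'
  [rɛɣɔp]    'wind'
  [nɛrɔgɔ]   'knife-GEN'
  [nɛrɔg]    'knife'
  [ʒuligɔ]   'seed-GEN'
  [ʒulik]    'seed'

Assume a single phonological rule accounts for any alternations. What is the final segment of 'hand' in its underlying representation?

/k/

In [meɣugɔ] and [meɣuk] the final segment of 'hand' alternates: [g] ~ [k].
Compare 'knife', with invariant [g] in [nɛrɔgɔ] and [nɛrɔg]: an analysis with underlying /g/ and a rule producing [k] in isolation would wrongly predict alternation here too.
So /k/ is underlying, and a rule of intervocalic voicing — voiceless stops become voiced between vowels — gives [g].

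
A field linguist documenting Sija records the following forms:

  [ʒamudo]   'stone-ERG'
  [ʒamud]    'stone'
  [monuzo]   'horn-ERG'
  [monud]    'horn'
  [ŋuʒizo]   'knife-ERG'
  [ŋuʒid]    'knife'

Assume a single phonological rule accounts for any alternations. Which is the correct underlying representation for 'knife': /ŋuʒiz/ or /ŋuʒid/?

The stem for 'knife' ends in [z] in [ŋuʒizo] but [d] in [ŋuʒid].
Compare 'stone', with invariant [d] in [ʒamudo] and [ʒamud]: an analysis with underlying /d/ and a rule producing [z] before the ERG suffix would wrongly predict alternation here too.
Therefore /z/ is basic and [d] is derived by word-final hardening (voiced fricatives become stops word-finally).

/ŋuʒiz/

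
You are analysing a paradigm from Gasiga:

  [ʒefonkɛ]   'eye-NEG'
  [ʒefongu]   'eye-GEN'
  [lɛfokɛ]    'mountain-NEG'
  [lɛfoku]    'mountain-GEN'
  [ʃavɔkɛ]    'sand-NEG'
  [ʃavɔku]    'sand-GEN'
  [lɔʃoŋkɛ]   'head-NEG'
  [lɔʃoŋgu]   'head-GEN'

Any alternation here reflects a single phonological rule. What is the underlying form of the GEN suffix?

/-gu/

The GEN morpheme has two allomorphs, [-gu] and [-ku].
The NEG suffix, which begins with [k], is invariant after every stem; so [k] is not altered by any rule here.
So the underlying form is /-gu/, and voiced stops become voiceless after a vowel.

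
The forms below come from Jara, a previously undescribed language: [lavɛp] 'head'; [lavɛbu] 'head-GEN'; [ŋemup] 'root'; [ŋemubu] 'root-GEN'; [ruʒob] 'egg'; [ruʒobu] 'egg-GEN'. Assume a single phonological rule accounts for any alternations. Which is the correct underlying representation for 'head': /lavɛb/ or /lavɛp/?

The stem for 'head' ends in [p] in [lavɛp] but [b] in [lavɛbu].
But 'egg' keeps [b] in both environments ([ruʒob], [ruʒobu]), so there is no rule changing /b/ to [p] in isolation.
The alternation reflects intervocalic voicing: voiceless stops become voiced between vowels. /p/ is underlying.

/lavɛp/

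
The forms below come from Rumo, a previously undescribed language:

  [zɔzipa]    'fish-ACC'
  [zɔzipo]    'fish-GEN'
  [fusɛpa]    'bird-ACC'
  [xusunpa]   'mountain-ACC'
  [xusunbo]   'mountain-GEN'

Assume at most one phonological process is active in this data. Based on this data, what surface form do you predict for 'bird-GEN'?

The GEN morpheme has two allomorphs, [-bo] and [-po].
By contrast the ACC suffix keeps its initial [p] throughout — that segment must be underlying.
The GEN suffix is therefore /-bo/ underlyingly, with post-vocalic devoicing: voiced stops become voiceless after a vowel.
After 'bird', which ends in a vowel, the suffix surfaces as [-po], giving [fusɛpo].

[fusɛpo]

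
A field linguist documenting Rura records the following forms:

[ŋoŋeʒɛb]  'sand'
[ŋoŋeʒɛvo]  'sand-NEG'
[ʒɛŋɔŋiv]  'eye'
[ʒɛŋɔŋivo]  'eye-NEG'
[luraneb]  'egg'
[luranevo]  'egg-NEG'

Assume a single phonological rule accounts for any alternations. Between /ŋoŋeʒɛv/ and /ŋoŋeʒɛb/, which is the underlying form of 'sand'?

/ŋoŋeʒɛb/

The root 'sand' surfaces as [ŋoŋeʒɛb] and [ŋoŋeʒɛvo], with a stem-final [b] ~ [v] alternation.
Compare 'eye', with invariant [v] in [ʒɛŋɔŋiv] and [ʒɛŋɔŋivo]: an analysis with underlying /v/ and a rule producing [b] in isolation would wrongly predict alternation here too.
Therefore /b/ is basic and [v] is derived by intervocalic spirantization (voiced stops become fricatives between vowels).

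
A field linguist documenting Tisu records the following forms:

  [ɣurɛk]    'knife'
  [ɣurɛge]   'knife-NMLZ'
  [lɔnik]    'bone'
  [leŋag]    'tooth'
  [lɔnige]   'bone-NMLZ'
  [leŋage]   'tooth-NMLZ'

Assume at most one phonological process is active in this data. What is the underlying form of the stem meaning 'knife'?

/ɣurɛk/

'knife' shows [k] ~ [g] at the end of the stem ([ɣurɛk] vs [ɣurɛge]).
The stem 'tooth' ([leŋag], [leŋage]) shows [g] unchanged in both environments, so [g] cannot be basic with [k] derived in isolation.
The alternation reflects intervocalic voicing: voiceless stops become voiced between vowels. /k/ is underlying.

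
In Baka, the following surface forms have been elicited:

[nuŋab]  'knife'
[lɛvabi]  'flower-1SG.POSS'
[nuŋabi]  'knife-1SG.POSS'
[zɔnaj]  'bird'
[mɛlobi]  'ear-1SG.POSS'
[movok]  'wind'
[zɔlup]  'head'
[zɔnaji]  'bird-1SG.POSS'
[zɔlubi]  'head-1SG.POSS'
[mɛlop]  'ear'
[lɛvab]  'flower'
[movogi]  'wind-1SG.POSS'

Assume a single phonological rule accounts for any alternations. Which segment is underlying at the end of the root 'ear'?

/p/

The stem for 'ear' ends in [b] in [mɛlobi] but [p] in [mɛlop].
Compare 'flower', with invariant [b] in [lɛvabi] and [lɛvab]: an analysis with underlying /b/ and a rule producing [p] in isolation would wrongly predict alternation here too.
Therefore /p/ is basic and [b] is derived by intervocalic voicing (voiceless stops become voiced between vowels).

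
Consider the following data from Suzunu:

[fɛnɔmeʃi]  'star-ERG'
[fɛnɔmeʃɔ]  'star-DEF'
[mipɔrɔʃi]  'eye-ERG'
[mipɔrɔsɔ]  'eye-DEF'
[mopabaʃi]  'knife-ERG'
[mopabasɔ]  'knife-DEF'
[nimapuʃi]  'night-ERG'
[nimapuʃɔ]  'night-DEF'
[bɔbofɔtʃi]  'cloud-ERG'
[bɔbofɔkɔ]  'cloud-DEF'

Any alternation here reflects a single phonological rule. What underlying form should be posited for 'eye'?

/mipɔrɔs/

In [mipɔrɔʃi] and [mipɔrɔsɔ] the final segment of 'eye' alternates: [ʃ] ~ [s].
Compare 'night', with invariant [ʃ] in [nimapuʃi] and [nimapuʃɔ]: an analysis with underlying /ʃ/ and a rule producing [s] before the DEF suffix would wrongly predict alternation here too.
Therefore /s/ is basic and [ʃ] is derived by palatalization before a front vowel (/k/ and /s/ become palato-alveolar [tʃ] and [ʃ] before a front vowel).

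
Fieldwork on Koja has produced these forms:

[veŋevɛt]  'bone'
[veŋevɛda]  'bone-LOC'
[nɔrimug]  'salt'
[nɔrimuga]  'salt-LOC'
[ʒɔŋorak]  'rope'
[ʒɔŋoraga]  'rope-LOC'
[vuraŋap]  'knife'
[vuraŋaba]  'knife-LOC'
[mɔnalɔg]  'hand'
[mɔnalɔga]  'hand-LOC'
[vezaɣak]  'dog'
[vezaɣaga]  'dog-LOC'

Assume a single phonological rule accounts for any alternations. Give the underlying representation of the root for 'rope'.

/ʒɔŋorak/

In [ʒɔŋorak] and [ʒɔŋoraga] the final segment of 'rope' alternates: [k] ~ [g].
Compare 'salt', with invariant [g] in [nɔrimug] and [nɔrimuga]: an analysis with underlying /g/ and a rule producing [k] in isolation would wrongly predict alternation here too.
So /k/ is underlying, and a rule of intervocalic voicing — voiceless stops become voiced between vowels — gives [g].
Hence 'rope' is /ʒɔŋorak/ underlyingly.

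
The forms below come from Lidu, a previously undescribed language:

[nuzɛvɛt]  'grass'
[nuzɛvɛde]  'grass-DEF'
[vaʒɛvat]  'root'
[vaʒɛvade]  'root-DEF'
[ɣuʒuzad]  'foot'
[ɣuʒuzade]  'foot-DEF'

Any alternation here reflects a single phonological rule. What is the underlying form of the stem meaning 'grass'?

/nuzɛvɛt/

'grass' shows [t] ~ [d] at the end of the stem ([nuzɛvɛt] vs [nuzɛvɛde]).
The stem 'foot' ([ɣuʒuzad], [ɣuʒuzade]) shows [d] unchanged in both environments, so [d] cannot be basic with [t] derived in isolation.
Therefore /t/ is basic and [d] is derived by intervocalic voicing (voiceless stops become voiced between vowels).
So 'grass' = /nuzɛvɛt/.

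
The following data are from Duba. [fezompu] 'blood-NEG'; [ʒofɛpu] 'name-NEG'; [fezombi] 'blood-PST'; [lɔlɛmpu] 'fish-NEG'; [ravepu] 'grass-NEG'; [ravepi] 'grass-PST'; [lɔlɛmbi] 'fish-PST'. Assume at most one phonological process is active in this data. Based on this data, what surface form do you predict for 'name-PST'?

The PST morpheme has two allomorphs, [-bi] and [-pi].
The NEG suffix, which begins with [p], is invariant after every stem; so [p] is not altered by any rule here.
So the underlying form is /-bi/, and voiced stops become voiceless after a vowel.
After 'name', which ends in a vowel, the suffix surfaces as [-pi], giving [ʒofɛpi].

[ʒofɛpi]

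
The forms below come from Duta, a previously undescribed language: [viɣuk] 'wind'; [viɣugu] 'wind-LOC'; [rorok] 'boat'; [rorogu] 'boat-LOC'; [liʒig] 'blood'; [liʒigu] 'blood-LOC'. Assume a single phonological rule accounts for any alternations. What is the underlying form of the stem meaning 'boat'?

The root 'boat' surfaces as [rorok] and [rorogu], with a stem-final [k] ~ [g] alternation.
But 'blood' keeps [g] in both environments ([liʒig], [liʒigu]), so there is no rule changing /g/ to [k] in isolation.
The underlying segment must be /k/; voiceless stops become voiced between vowels, yielding [g] there.
So 'boat' = /rorok/.

/rorok/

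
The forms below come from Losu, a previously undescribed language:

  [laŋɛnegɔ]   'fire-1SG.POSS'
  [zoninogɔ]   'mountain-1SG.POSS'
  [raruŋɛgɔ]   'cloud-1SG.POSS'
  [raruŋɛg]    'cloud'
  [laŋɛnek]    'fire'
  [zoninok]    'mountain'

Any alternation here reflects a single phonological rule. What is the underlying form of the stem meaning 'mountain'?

The root 'mountain' surfaces as [zoninogɔ] and [zoninok], with a stem-final [g] ~ [k] alternation.
If /g/ were underlying and a rule turned it into [k] in isolation, 'cloud' would also alternate; but it has [g] in both [raruŋɛgɔ] and [raruŋɛg].
Therefore /k/ is basic and [g] is derived by intervocalic voicing (voiceless stops become voiced between vowels).

/zoninok/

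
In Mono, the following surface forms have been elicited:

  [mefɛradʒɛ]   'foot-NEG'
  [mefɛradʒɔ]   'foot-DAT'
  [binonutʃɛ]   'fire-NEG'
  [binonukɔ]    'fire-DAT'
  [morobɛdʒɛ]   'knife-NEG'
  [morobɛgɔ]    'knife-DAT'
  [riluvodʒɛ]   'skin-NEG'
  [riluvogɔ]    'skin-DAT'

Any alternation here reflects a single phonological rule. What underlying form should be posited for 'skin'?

The stem for 'skin' ends in [dʒ] in [riluvodʒɛ] but [g] in [riluvogɔ].
The stem 'foot' ([mefɛradʒɛ], [mefɛradʒɔ]) shows [dʒ] unchanged in both environments, so [dʒ] cannot be basic with [g] derived before the DAT suffix.
Therefore /g/ is basic and [dʒ] is derived by palatalization before a front vowel (/k/ and /g/ become palato-alveolar [tʃ] and [dʒ] before a front vowel).
Hence 'skin' is /riluvog/ underlyingly.

/riluvog/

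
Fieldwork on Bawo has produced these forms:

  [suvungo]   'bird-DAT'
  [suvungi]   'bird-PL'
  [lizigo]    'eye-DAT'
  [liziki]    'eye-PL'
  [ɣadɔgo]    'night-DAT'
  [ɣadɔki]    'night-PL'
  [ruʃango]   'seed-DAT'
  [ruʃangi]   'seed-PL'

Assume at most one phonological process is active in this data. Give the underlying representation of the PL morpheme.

The PL morpheme has two allomorphs, [-gi] and [-ki].
The DAT suffix, which begins with [g], is invariant after every stem; so [g] is not altered by any rule here.
So the underlying form is /-ki/, and voiceless stops become voiced after a nasal.

/-ki/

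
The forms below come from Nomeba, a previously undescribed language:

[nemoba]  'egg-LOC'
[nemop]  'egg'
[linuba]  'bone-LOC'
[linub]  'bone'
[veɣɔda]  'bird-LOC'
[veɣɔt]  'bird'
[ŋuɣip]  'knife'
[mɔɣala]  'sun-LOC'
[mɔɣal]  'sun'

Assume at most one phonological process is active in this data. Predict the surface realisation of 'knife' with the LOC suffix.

[ŋuɣiba]

The root 'egg' surfaces as [nemoba] and [nemop], with a stem-final [b] ~ [p] alternation.
Compare 'bone', with invariant [b] in [linuba] and [linub]: an analysis with underlying /b/ and a rule producing [p] in isolation would wrongly predict alternation here too.
The underlying segment must be /p/; voiceless stops become voiced between vowels, yielding [b] there.
The one attested form of 'knife', [ŋuɣip], shows underlying /ŋuɣip/. Applying the same rule between vowels gives [ŋuɣiba].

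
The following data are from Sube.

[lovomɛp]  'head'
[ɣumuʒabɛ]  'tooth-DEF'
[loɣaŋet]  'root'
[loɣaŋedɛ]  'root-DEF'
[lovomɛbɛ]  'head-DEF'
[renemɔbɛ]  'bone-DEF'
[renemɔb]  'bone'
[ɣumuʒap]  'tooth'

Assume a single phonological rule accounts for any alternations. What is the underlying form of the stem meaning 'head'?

/lovomɛp/

The root 'head' surfaces as [lovomɛbɛ] and [lovomɛp], with a stem-final [b] ~ [p] alternation.
The stem 'bone' ([renemɔbɛ], [renemɔb]) shows [b] unchanged in both environments, so [b] cannot be basic with [p] derived in isolation.
Therefore /p/ is basic and [b] is derived by intervocalic voicing (voiceless stops become voiced between vowels).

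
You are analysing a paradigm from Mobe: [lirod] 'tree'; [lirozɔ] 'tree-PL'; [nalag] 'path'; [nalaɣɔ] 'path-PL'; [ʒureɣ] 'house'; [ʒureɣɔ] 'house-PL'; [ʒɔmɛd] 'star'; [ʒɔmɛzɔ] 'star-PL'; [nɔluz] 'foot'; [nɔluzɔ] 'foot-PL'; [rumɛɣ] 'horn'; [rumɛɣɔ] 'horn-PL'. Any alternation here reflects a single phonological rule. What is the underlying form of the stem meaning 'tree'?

/lirod/

'tree' shows [d] ~ [z] at the end of the stem ([lirod] vs [lirozɔ]).
If /z/ were underlying and a rule turned it into [d] in isolation, 'foot' would also alternate; but it has [z] in both [nɔluz] and [nɔluzɔ].
The underlying segment must be /d/; voiced stops become fricatives between vowels, yielding [z] there.
The underlying form of 'tree' is therefore /lirod/.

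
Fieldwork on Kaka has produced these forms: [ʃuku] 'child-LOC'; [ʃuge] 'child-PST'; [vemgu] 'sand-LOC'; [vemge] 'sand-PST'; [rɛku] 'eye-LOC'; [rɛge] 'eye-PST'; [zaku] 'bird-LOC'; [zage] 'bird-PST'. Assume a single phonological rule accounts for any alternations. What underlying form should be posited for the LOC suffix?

/-ku/

The LOC suffix surfaces as [-gu] and [-ku], depending on the final segment of the stem.
By contrast the PST suffix keeps its initial [g] throughout — that segment must be underlying.
The LOC suffix is therefore /-ku/ underlyingly, with post-nasal voicing: voiceless stops become voiced after a nasal.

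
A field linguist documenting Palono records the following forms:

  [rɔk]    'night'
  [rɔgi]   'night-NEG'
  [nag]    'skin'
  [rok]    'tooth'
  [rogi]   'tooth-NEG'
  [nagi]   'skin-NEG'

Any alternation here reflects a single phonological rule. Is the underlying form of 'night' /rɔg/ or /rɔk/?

In [rɔk] and [rɔgi] the final segment of 'night' alternates: [k] ~ [g].
If /g/ were underlying and a rule turned it into [k] in isolation, 'skin' would also alternate; but it has [g] in both [nag] and [nagi].
The alternation reflects intervocalic voicing: voiceless stops become voiced between vowels. /k/ is underlying.

/rɔk/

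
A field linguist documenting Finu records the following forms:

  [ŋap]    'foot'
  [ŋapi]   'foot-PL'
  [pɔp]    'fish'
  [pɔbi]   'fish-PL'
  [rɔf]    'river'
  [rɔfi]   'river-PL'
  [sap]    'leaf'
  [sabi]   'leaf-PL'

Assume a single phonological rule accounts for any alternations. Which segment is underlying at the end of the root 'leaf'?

/b/

The stem for 'leaf' ends in [p] in [sap] but [b] in [sabi].
If /p/ were underlying and a rule turned it into [b] before the PL suffix, 'foot' would also alternate; but it has [p] in both [ŋap] and [ŋapi].
The underlying segment must be /b/; voiced obstruents become voiceless word-finally, yielding [p] there.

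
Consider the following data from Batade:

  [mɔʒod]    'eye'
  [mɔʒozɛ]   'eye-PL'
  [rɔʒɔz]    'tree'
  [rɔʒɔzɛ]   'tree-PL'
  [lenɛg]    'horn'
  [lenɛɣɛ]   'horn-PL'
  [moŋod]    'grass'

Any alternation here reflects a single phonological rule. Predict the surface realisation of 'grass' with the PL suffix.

The stem for 'eye' ends in [d] in [mɔʒod] but [z] in [mɔʒozɛ].
If /z/ were underlying and a rule turned it into [d] in isolation, 'tree' would also alternate; but it has [z] in both [rɔʒɔz] and [rɔʒɔzɛ].
Therefore /d/ is basic and [z] is derived by intervocalic spirantization (voiced stops become fricatives between vowels).
The one attested form of 'grass', [moŋod], shows underlying /moŋod/. Applying the same rule between vowels gives [moŋozɛ].

[moŋozɛ]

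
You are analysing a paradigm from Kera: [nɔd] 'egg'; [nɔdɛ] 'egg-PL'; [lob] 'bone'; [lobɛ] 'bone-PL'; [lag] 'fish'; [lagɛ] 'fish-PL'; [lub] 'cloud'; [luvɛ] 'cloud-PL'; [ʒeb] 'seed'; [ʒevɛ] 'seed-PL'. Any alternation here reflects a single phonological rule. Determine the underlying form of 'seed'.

/ʒev/

'seed' shows [b] ~ [v] at the end of the stem ([ʒeb] vs [ʒevɛ]).
The stem 'bone' ([lob], [lobɛ]) shows [b] unchanged in both environments, so [b] cannot be basic with [v] derived before the PL suffix.
So /v/ is underlying, and a rule of word-final hardening — voiced fricatives become stops word-finally — gives [b].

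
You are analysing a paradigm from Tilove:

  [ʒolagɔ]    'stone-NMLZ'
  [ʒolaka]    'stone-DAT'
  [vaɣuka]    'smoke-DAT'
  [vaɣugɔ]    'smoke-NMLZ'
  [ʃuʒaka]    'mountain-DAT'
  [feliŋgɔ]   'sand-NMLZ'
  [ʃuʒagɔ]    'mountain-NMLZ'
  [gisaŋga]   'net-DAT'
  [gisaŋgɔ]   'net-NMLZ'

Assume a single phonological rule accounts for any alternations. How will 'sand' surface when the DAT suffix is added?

[feliŋga]

The DAT morpheme has two allomorphs, [-ga] and [-ka].
The NMLZ suffix, which begins with [g], is invariant after every stem; so [g] is not altered by any rule here.
The DAT suffix is therefore /-ka/ underlyingly, with post-nasal voicing: voiceless stops become voiced after a nasal.
After 'sand', which ends in a nasal, the suffix surfaces as [-ga], giving [feliŋga].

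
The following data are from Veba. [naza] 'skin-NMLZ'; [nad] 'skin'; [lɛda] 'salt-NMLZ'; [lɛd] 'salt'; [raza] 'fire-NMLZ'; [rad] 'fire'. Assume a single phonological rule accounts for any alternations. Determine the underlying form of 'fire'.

The stem for 'fire' ends in [z] in [raza] but [d] in [rad].
The stem 'salt' ([lɛda], [lɛd]) shows [d] unchanged in both environments, so [d] cannot be basic with [z] derived before the NMLZ suffix.
Therefore /z/ is basic and [d] is derived by word-final hardening (voiced fricatives become stops word-finally).
The underlying form of 'fire' is therefore /raz/.

/raz/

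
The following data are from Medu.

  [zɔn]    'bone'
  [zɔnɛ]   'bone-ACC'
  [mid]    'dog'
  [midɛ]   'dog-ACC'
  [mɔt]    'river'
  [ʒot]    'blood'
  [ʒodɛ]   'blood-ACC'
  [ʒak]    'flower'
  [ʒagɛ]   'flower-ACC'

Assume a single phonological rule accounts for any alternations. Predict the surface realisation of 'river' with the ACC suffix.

The stem for 'blood' ends in [t] in [ʒot] but [d] in [ʒodɛ].
The stem 'dog' ([mid], [midɛ]) shows [d] unchanged in both environments, so [d] cannot be basic with [t] derived in isolation.
So /t/ is underlying, and a rule of intervocalic voicing — voiceless stops become voiced between vowels — gives [d].
The one attested form of 'river', [mɔt], shows underlying /mɔt/. Applying the same rule between vowels gives [mɔdɛ].

[mɔdɛ]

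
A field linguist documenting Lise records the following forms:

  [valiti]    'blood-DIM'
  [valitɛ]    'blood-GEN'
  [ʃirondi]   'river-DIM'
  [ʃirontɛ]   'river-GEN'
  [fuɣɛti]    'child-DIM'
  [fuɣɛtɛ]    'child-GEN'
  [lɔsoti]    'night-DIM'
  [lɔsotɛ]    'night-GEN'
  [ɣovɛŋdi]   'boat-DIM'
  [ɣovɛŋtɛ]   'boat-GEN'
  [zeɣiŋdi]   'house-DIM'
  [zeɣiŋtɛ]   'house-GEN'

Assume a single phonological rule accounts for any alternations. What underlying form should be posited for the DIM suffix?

The DIM suffix surfaces as [-di] and [-ti], depending on the final segment of the stem.
By contrast the GEN suffix keeps its initial [t] throughout — that segment must be underlying.
The DIM suffix is therefore /-di/ underlyingly, with post-vocalic devoicing: voiced stops become voiceless after a vowel.

/-di/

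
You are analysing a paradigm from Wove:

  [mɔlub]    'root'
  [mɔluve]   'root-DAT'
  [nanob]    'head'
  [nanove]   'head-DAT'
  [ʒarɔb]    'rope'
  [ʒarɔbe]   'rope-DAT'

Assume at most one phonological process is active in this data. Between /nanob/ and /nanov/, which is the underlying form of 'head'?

In [nanob] and [nanove] the final segment of 'head' alternates: [b] ~ [v].
The stem 'rope' ([ʒarɔb], [ʒarɔbe]) shows [b] unchanged in both environments, so [b] cannot be basic with [v] derived before the DAT suffix.
The alternation reflects word-final hardening: voiced fricatives become stops word-finally. /v/ is underlying.

/nanov/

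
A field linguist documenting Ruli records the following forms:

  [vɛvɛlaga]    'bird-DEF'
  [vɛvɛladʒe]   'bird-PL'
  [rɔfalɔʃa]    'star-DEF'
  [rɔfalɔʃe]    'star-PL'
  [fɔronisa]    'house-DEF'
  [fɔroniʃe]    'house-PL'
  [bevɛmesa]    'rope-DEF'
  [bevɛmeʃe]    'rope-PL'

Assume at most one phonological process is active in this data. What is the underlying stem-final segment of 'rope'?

/s/

In [bevɛmesa] and [bevɛmeʃe] the final segment of 'rope' alternates: [s] ~ [ʃ].
The stem 'star' ([rɔfalɔʃa], [rɔfalɔʃe]) shows [ʃ] unchanged in both environments, so [ʃ] cannot be basic with [s] derived before the DEF suffix.
The underlying segment must be /s/; /g/ and /s/ become palato-alveolar [dʒ] and [ʃ] before a front vowel, yielding [ʃ] there.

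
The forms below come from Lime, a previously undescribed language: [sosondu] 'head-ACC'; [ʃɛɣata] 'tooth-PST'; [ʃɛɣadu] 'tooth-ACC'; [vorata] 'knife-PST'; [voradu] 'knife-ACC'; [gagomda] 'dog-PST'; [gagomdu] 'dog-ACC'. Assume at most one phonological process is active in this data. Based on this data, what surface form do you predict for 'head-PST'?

[sosonda]

The PST suffix surfaces as [-da] and [-ta], depending on the final segment of the stem.
The ACC suffix, which begins with [d], is invariant after every stem; so [d] is not altered by any rule here.
So the underlying form is /-ta/, and voiceless stops become voiced after a nasal.
After 'head', which ends in a nasal, the suffix surfaces as [-da], giving [sosonda].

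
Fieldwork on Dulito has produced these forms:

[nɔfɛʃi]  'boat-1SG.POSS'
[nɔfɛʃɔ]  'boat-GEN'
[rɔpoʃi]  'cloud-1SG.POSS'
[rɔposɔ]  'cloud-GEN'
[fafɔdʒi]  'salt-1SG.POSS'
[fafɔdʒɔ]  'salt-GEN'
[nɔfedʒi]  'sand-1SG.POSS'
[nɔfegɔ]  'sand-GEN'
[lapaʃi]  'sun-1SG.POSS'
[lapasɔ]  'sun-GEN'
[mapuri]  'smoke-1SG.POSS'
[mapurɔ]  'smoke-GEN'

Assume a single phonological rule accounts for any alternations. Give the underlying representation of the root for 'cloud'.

/rɔpos/

'cloud' shows [ʃ] ~ [s] at the end of the stem ([rɔpoʃi] vs [rɔposɔ]).
If /ʃ/ were underlying and a rule turned it into [s] before the GEN suffix, 'boat' would also alternate; but it has [ʃ] in both [nɔfɛʃi] and [nɔfɛʃɔ].
The alternation reflects palatalization before a front vowel: /g/ and /s/ become palato-alveolar [dʒ] and [ʃ] before a front vowel. /s/ is underlying.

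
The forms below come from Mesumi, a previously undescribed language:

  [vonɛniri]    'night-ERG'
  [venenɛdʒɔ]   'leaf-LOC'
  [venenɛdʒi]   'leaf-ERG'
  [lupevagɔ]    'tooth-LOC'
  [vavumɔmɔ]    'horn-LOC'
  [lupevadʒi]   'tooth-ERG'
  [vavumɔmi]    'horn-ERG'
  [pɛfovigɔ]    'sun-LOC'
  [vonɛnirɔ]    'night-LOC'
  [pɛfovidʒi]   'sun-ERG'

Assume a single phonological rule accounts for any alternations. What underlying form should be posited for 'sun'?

/pɛfovig/

The stem for 'sun' ends in [dʒ] in [pɛfovidʒi] but [g] in [pɛfovigɔ].
Compare 'leaf', with invariant [dʒ] in [venenɛdʒi] and [venenɛdʒɔ]: an analysis with underlying /dʒ/ and a rule producing [g] before the LOC suffix would wrongly predict alternation here too.
So /g/ is underlying, and a rule of palatalization before a front vowel — /g/ becomes palato-alveolar [dʒ] before a front vowel — gives [dʒ].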